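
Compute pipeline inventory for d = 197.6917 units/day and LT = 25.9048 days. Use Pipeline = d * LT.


Pipeline = 197.6917 * 25.9048 = 5121.1640

5121.1640 units


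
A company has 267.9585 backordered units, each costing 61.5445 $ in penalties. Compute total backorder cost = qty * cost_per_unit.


Total = 267.9585 * 61.5445 = 16491.3719

16491.3719 $


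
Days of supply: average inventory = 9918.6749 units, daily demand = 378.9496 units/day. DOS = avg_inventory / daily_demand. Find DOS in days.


DOS = 9918.6749 / 378.9496 = 26.1741

26.1741 days


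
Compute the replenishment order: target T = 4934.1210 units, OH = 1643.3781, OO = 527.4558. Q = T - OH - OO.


Inventory position = OH + OO = 1643.3781 + 527.4558 = 2170.8339
Q = 4934.1210 - 2170.8339 = 2763.2871

2763.2871 units


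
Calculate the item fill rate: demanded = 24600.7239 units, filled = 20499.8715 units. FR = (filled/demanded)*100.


FR = 20499.8715 / 24600.7239 * 100 = 83.3304

83.3304%


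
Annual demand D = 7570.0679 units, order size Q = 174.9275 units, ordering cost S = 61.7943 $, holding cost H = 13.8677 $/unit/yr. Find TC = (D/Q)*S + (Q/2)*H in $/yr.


Ordering cost = D*S/Q = 2674.1767
Holding cost = Q*H/2 = 1212.9210
TC = 2674.1767 + 1212.9210 = 3887.0978

3887.0978 $/yr


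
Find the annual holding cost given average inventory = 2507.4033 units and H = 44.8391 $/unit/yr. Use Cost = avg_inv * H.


Cost = 2507.4033 * 44.8391 = 112429.7073

112429.7073 $/yr


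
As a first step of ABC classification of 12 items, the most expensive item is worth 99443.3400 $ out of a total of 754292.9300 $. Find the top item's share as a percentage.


Top item = 99443.3400
Total = 754292.9300
Percentage = 99443.3400 / 754292.9300 * 100 = 13.1837

13.1837%


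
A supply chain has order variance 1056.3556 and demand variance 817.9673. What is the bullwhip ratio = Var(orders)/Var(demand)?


BW = 1056.3556 / 817.9673 = 1.2914

1.2914


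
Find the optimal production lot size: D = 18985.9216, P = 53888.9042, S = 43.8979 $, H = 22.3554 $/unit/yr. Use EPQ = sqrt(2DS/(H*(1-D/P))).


1 - D/P = 1 - 0.3523 = 0.6477
H*(1-D/P) = 14.4792
2DS = 1666884.1756
EPQ = sqrt(115122.3882) = 339.2969

339.2969 units


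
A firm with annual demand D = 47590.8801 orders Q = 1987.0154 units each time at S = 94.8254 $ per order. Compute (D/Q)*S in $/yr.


Number of orders = D/Q = 23.9509
Cost = 23.9509 * 94.8254 = 2271.1572

2271.1572 $/yr


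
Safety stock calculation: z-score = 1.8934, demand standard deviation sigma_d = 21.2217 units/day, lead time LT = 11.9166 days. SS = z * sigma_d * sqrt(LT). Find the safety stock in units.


sqrt(LT) = sqrt(11.9166) = 3.4520
SS = 1.8934 * 21.2217 * 3.4520 = 138.7071

138.7071 units


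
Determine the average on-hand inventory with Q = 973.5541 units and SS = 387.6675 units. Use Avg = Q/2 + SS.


Q/2 = 486.7770
Avg = 486.7770 + 387.6675 = 874.4445

874.4445 units


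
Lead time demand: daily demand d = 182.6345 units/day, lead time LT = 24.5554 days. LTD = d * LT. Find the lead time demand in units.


LTD = 182.6345 * 24.5554 = 4484.6632

4484.6632 units


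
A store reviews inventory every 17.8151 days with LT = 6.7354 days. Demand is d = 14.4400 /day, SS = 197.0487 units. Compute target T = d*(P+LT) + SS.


P + LT = 24.5505
d*(P+LT) = 14.4400 * 24.5505 = 354.5092
T = 354.5092 + 197.0487 = 551.5579

551.5579 units


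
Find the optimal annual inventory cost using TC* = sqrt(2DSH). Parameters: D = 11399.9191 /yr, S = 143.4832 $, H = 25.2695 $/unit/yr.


2*D*S*H = 82666484.2246
TC* = sqrt(82666484.2246) = 9092.1111

9092.1111 $/yr


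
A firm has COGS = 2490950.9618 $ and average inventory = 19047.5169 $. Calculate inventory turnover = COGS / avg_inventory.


Turnover = 2490950.9618 / 19047.5169 = 130.7756

130.7756


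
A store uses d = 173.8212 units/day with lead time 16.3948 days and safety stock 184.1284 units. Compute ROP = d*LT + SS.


d*LT = 173.8212 * 16.3948 = 2849.7638
ROP = 2849.7638 + 184.1284 = 3033.8922

3033.8922 units


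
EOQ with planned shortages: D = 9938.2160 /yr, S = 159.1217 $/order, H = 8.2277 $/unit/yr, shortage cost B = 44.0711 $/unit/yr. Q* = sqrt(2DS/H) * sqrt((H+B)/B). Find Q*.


sqrt(2DS/H) = 620.0043
sqrt((H+B)/B) = 1.0894
Q* = 620.0043 * 1.0894 = 675.4040

675.4040 units


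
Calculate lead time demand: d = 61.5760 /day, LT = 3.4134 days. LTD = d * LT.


LTD = 61.5760 * 3.4134 = 210.1835

210.1835 units


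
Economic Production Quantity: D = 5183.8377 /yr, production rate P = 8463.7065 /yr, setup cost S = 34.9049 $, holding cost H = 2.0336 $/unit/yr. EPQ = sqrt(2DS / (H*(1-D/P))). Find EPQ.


1 - D/P = 1 - 0.6125 = 0.3875
H*(1-D/P) = 0.7881
2DS = 361882.6731
EPQ = sqrt(459204.7582) = 677.6465

677.6465 units


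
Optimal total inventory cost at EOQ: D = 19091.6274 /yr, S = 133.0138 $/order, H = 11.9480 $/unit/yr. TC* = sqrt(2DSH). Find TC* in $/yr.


2*D*S*H = 60682695.0173
TC* = sqrt(60682695.0173) = 7789.9098

7789.9098 $/yr


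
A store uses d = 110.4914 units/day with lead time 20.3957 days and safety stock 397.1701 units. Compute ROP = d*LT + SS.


d*LT = 110.4914 * 20.3957 = 2253.5494
ROP = 2253.5494 + 397.1701 = 2650.7195

2650.7195 units


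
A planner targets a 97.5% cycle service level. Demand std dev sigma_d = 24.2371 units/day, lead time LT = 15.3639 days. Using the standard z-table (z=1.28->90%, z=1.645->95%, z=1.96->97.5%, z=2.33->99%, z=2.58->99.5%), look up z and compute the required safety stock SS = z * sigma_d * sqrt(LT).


From the table, SL = 97.5% corresponds to z = 1.96
sqrt(LT) = sqrt(15.3639) = 3.9197
SS = 1.96 * 24.2371 * 3.9197 = 186.2033

186.2033 units


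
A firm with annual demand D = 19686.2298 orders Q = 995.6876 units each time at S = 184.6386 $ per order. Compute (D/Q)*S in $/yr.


Number of orders = D/Q = 19.7715
Cost = 19.7715 * 184.6386 = 3650.5807

3650.5807 $/yr


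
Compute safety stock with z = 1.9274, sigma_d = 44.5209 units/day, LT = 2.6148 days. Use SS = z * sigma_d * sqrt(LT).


sqrt(LT) = sqrt(2.6148) = 1.6170
SS = 1.9274 * 44.5209 * 1.6170 = 138.7570

138.7570 units


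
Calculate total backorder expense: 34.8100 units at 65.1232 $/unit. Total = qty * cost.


Total = 34.8100 * 65.1232 = 2266.9386

2266.9386 $


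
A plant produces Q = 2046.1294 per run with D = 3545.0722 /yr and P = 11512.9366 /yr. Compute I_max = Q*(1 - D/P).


D/P = 0.3079
1 - D/P = 0.6921
I_max = 2046.1294 * 0.6921 = 1416.0837

1416.0837 units


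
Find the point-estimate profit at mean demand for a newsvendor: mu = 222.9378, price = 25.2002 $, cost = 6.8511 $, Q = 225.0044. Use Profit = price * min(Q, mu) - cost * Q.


Sales at mu = min(225.0044, 222.9378) = 222.9378
Revenue = 25.2002 * 222.9378 = 5618.0771
Total cost = 6.8511 * 225.0044 = 1541.5276
Profit = 5618.0771 - 1541.5276 = 4076.5495

4076.5495 $


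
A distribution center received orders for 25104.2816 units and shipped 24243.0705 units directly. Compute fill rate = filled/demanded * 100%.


FR = 24243.0705 / 25104.2816 * 100 = 96.5695

96.5695%


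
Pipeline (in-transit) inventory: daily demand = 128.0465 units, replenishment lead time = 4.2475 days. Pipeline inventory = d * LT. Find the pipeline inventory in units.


Pipeline = 128.0465 * 4.2475 = 543.8775

543.8775 units


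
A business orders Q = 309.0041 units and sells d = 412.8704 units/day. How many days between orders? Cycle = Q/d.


Cycle = 309.0041 / 412.8704 = 0.7484

0.7484 days


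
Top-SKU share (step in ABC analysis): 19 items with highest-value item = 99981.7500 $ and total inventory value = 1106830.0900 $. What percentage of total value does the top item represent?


Top item = 99981.7500
Total = 1106830.0900
Percentage = 99981.7500 / 1106830.0900 * 100 = 9.0332

9.0332%


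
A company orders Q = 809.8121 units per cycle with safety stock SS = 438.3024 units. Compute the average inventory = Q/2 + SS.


Q/2 = 404.9060
Avg = 404.9060 + 438.3024 = 843.2084

843.2084 units


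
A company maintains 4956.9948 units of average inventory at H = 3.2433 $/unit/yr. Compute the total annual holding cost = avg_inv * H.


Cost = 4956.9948 * 3.2433 = 16077.0212

16077.0212 $/yr


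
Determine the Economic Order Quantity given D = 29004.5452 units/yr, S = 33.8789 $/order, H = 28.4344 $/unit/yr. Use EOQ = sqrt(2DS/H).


2*D*S = 2 * 29004.5452 * 33.8789 = 1965284.1728
2*D*S/H = 69116.4284
EOQ = sqrt(69116.4284) = 262.9000

262.9000 units


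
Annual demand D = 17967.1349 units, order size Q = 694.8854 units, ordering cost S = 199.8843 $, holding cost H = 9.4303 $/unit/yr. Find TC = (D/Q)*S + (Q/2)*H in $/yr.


Ordering cost = D*S/Q = 5168.2597
Holding cost = Q*H/2 = 3276.4889
TC = 5168.2597 + 3276.4889 = 8444.7486

8444.7486 $/yr


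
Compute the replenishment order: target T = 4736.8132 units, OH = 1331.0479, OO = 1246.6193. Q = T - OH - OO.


Inventory position = OH + OO = 1331.0479 + 1246.6193 = 2577.6672
Q = 4736.8132 - 2577.6672 = 2159.1460

2159.1460 units


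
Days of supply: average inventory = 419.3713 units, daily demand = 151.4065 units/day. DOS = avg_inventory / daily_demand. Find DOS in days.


DOS = 419.3713 / 151.4065 = 2.7698

2.7698 days


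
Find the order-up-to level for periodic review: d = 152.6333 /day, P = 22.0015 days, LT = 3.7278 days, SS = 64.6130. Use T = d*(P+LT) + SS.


P + LT = 25.7293
d*(P+LT) = 152.6333 * 25.7293 = 3927.1480
T = 3927.1480 + 64.6130 = 3991.7610

3991.7610 units


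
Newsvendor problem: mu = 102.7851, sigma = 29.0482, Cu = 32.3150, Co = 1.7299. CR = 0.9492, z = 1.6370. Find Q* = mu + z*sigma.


CR = Cu/(Cu+Co) = 32.3150/(32.3150+1.7299) = 0.9492
z = 1.6370
Q* = 102.7851 + 1.6370 * 29.0482 = 150.3370

150.3370 units


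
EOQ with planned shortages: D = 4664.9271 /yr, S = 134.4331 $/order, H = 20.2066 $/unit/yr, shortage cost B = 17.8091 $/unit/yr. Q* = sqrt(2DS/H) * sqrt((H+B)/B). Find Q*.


sqrt(2DS/H) = 249.1403
sqrt((H+B)/B) = 1.4610
Q* = 249.1403 * 1.4610 = 364.0025

364.0025 units


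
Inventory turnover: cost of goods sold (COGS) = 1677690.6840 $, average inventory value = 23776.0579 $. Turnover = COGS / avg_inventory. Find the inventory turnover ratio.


Turnover = 1677690.6840 / 23776.0579 = 70.5622

70.5622


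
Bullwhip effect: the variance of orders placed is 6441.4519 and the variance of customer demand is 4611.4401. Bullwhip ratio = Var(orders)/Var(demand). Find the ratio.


BW = 6441.4519 / 4611.4401 = 1.3968

1.3968


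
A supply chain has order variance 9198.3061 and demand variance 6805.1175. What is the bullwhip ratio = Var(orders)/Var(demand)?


BW = 9198.3061 / 6805.1175 = 1.3517

1.3517


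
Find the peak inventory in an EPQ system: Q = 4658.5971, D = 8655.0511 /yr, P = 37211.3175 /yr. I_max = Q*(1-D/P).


D/P = 0.2326
1 - D/P = 0.7674
I_max = 4658.5971 * 0.7674 = 3575.0451

3575.0451 units


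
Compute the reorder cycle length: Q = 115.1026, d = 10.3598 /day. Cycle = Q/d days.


Cycle = 115.1026 / 10.3598 = 11.1105

11.1105 days


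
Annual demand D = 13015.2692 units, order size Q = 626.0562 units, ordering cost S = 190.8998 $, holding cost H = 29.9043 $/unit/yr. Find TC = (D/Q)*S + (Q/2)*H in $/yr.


Ordering cost = D*S/Q = 3968.6729
Holding cost = Q*H/2 = 9360.8862
TC = 3968.6729 + 9360.8862 = 13329.5591

13329.5591 $/yr


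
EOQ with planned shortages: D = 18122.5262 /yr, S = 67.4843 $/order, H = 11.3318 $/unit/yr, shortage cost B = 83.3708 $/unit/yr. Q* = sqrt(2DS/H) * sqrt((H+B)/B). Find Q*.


sqrt(2DS/H) = 464.5969
sqrt((H+B)/B) = 1.0658
Q* = 464.5969 * 1.0658 = 495.1654

495.1654 units


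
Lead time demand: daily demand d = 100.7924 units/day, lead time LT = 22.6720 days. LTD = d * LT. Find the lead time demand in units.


LTD = 100.7924 * 22.6720 = 2285.1653

2285.1653 units


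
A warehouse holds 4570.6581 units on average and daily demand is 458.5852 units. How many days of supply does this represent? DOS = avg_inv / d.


DOS = 4570.6581 / 458.5852 = 9.9669

9.9669 days


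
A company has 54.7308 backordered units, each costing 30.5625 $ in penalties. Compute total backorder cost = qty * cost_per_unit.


Total = 54.7308 * 30.5625 = 1672.7101

1672.7101 $


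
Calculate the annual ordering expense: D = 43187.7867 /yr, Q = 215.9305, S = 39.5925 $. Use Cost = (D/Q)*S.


Number of orders = D/Q = 200.0078
Cost = 200.0078 * 39.5925 = 7918.8093

7918.8093 $/yr


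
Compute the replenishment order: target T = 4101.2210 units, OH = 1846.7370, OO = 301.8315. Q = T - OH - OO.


Inventory position = OH + OO = 1846.7370 + 301.8315 = 2148.5685
Q = 4101.2210 - 2148.5685 = 1952.6525

1952.6525 units


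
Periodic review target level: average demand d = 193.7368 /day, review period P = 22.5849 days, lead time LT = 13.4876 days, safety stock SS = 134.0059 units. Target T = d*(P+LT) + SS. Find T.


P + LT = 36.0725
d*(P+LT) = 193.7368 * 36.0725 = 6988.5707
T = 6988.5707 + 134.0059 = 7122.5766

7122.5766 units


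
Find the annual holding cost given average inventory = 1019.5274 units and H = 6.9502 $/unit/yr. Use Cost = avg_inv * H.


Cost = 1019.5274 * 6.9502 = 7085.9193

7085.9193 $/yr


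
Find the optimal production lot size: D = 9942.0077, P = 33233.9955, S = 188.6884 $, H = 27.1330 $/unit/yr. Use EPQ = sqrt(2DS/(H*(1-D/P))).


1 - D/P = 1 - 0.2992 = 0.7008
H*(1-D/P) = 19.0161
2DS = 3751883.0514
EPQ = sqrt(197300.1796) = 444.1848

444.1848 units


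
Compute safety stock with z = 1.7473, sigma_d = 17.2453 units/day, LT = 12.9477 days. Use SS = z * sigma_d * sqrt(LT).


sqrt(LT) = sqrt(12.9477) = 3.5983
SS = 1.7473 * 17.2453 * 3.5983 = 108.4263

108.4263 units


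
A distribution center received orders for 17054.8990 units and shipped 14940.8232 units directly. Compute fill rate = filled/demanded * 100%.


FR = 14940.8232 / 17054.8990 * 100 = 87.6043

87.6043%


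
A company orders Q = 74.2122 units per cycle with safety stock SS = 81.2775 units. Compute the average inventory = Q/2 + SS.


Q/2 = 37.1061
Avg = 37.1061 + 81.2775 = 118.3836

118.3836 units


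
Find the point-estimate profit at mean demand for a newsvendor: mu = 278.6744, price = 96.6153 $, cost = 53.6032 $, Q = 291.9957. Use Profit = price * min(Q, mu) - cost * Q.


Sales at mu = min(291.9957, 278.6744) = 278.6744
Revenue = 96.6153 * 278.6744 = 26924.2108
Total cost = 53.6032 * 291.9957 = 15651.9039
Profit = 26924.2108 - 15651.9039 = 11272.3069

11272.3069 $


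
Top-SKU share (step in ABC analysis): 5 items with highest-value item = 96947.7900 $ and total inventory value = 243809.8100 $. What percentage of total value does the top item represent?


Top item = 96947.7900
Total = 243809.8100
Percentage = 96947.7900 / 243809.8100 * 100 = 39.7637

39.7637%


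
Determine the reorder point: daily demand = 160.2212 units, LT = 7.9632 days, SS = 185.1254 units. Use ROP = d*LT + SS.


d*LT = 160.2212 * 7.9632 = 1275.8735
ROP = 1275.8735 + 185.1254 = 1460.9989

1460.9989 units


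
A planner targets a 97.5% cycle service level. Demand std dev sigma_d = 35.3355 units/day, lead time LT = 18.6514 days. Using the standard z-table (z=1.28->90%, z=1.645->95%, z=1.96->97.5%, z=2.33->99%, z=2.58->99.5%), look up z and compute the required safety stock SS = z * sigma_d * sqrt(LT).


From the table, SL = 97.5% corresponds to z = 1.96
sqrt(LT) = sqrt(18.6514) = 4.3187
SS = 1.96 * 35.3355 * 4.3187 = 299.1046

299.1046 units


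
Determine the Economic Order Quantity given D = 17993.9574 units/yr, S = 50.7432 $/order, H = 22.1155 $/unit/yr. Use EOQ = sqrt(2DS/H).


2*D*S = 2 * 17993.9574 * 50.7432 = 1826141.9583
2*D*S/H = 82572.9447
EOQ = sqrt(82572.9447) = 287.3551

287.3551 units


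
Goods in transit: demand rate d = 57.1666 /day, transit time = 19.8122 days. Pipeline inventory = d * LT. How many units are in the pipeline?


Pipeline = 57.1666 * 19.8122 = 1132.5961

1132.5961 units


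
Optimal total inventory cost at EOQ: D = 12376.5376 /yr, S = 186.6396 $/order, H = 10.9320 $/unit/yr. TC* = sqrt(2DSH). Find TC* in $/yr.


2*D*S*H = 50504791.1194
TC* = sqrt(50504791.1194) = 7106.6723

7106.6723 $/yr


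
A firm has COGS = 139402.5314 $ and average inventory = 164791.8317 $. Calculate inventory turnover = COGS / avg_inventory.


Turnover = 139402.5314 / 164791.8317 = 0.8459

0.8459


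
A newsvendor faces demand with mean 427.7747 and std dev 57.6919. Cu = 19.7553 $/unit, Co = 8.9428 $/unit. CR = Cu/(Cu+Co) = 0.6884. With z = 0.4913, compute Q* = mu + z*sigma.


CR = Cu/(Cu+Co) = 19.7553/(19.7553+8.9428) = 0.6884
z = 0.4913
Q* = 427.7747 + 0.4913 * 57.6919 = 456.1187

456.1187 units


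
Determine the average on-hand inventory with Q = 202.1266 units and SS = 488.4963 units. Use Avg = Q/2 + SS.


Q/2 = 101.0633
Avg = 101.0633 + 488.4963 = 589.5596

589.5596 units


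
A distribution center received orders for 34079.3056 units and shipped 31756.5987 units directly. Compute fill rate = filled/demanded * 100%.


FR = 31756.5987 / 34079.3056 * 100 = 93.1844

93.1844%


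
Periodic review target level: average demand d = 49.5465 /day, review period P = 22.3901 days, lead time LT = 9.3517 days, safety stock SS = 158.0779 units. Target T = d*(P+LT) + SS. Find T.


P + LT = 31.7418
d*(P+LT) = 49.5465 * 31.7418 = 1572.6951
T = 1572.6951 + 158.0779 = 1730.7730

1730.7730 units


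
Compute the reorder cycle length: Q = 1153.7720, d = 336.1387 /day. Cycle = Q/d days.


Cycle = 1153.7720 / 336.1387 = 3.4324

3.4324 days


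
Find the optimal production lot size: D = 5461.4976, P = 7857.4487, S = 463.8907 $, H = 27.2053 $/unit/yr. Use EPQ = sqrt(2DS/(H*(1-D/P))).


1 - D/P = 1 - 0.6951 = 0.3049
H*(1-D/P) = 8.2956
2DS = 5067075.8894
EPQ = sqrt(610811.9057) = 781.5446

781.5446 units


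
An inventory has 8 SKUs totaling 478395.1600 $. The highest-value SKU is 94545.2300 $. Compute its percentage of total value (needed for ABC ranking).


Top item = 94545.2300
Total = 478395.1600
Percentage = 94545.2300 / 478395.1600 * 100 = 19.7630

19.7630%


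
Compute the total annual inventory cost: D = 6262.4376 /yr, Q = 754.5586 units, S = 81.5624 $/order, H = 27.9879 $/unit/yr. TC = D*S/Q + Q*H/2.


Ordering cost = D*S/Q = 676.9248
Holding cost = Q*H/2 = 10559.2553
TC = 676.9248 + 10559.2553 = 11236.1801

11236.1801 $/yr


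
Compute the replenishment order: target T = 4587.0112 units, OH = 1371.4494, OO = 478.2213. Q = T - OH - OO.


Inventory position = OH + OO = 1371.4494 + 478.2213 = 1849.6707
Q = 4587.0112 - 1849.6707 = 2737.3405

2737.3405 units


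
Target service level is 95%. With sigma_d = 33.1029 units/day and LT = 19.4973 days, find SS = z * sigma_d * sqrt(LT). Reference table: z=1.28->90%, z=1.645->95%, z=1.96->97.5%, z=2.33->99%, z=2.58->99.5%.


From the table, SL = 95% corresponds to z = 1.645
sqrt(LT) = sqrt(19.4973) = 4.4156
SS = 1.645 * 33.1029 * 4.4156 = 240.4469

240.4469 units


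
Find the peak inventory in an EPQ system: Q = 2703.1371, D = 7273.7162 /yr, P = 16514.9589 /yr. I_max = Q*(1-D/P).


D/P = 0.4404
1 - D/P = 0.5596
I_max = 2703.1371 * 0.5596 = 1512.5890

1512.5890 units


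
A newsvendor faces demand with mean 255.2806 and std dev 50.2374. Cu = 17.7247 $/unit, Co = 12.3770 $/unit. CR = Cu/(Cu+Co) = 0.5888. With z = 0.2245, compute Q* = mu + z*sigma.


CR = Cu/(Cu+Co) = 17.7247/(17.7247+12.3770) = 0.5888
z = 0.2245
Q* = 255.2806 + 0.2245 * 50.2374 = 266.5589

266.5589 units


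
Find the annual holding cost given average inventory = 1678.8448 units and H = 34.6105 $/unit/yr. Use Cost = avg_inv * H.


Cost = 1678.8448 * 34.6105 = 58105.6580

58105.6580 $/yr


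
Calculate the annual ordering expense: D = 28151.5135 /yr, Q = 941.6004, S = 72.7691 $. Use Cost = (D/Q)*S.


Number of orders = D/Q = 29.8975
Cost = 29.8975 * 72.7691 = 2175.6154

2175.6154 $/yr


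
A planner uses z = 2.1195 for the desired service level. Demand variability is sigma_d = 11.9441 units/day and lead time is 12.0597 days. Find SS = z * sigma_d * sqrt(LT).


sqrt(LT) = sqrt(12.0597) = 3.4727
SS = 2.1195 * 11.9441 * 3.4727 = 87.9134

87.9134 units


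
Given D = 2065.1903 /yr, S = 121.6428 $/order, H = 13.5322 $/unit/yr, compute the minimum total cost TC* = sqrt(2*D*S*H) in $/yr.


2*D*S*H = 6798997.6070
TC* = sqrt(6798997.6070) = 2607.4888

2607.4888 $/yr


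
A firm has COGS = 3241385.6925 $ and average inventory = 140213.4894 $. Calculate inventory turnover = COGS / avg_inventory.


Turnover = 3241385.6925 / 140213.4894 = 23.1175

23.1175


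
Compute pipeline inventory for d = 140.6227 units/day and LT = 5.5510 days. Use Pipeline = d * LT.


Pipeline = 140.6227 * 5.5510 = 780.5966

780.5966 units


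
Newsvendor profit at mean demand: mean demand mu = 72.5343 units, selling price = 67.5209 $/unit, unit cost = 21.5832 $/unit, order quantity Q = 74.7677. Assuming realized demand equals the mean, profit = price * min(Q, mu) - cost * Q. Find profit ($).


Sales at mu = min(74.7677, 72.5343) = 72.5343
Revenue = 67.5209 * 72.5343 = 4897.5812
Total cost = 21.5832 * 74.7677 = 1613.7262
Profit = 4897.5812 - 1613.7262 = 3283.8550

3283.8550 $


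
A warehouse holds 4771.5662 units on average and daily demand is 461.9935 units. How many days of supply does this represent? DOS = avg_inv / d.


DOS = 4771.5662 / 461.9935 = 10.3282

10.3282 days


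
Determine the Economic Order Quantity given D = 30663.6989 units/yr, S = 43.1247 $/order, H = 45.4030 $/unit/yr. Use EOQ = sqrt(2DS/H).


2*D*S = 2 * 30663.6989 * 43.1247 = 2644725.6319
2*D*S/H = 58250.0194
EOQ = sqrt(58250.0194) = 241.3504

241.3504 units


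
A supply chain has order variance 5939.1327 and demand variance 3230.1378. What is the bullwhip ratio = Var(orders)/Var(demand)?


BW = 5939.1327 / 3230.1378 = 1.8387

1.8387


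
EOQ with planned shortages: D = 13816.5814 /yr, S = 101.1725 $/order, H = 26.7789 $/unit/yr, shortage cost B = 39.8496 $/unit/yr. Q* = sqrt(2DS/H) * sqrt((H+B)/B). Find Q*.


sqrt(2DS/H) = 323.1098
sqrt((H+B)/B) = 1.2931
Q* = 323.1098 * 1.2931 = 417.7998

417.7998 units


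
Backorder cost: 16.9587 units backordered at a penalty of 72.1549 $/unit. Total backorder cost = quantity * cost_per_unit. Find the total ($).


Total = 16.9587 * 72.1549 = 1223.6533

1223.6533 $


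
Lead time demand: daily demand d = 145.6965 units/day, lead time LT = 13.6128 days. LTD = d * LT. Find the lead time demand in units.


LTD = 145.6965 * 13.6128 = 1983.3373

1983.3373 units


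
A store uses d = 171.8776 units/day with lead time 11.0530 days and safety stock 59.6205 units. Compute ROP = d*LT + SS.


d*LT = 171.8776 * 11.0530 = 1899.7631
ROP = 1899.7631 + 59.6205 = 1959.3836

1959.3836 units


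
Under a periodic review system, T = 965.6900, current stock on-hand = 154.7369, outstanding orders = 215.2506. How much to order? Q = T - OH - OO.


Inventory position = OH + OO = 154.7369 + 215.2506 = 369.9875
Q = 965.6900 - 369.9875 = 595.7025

595.7025 units


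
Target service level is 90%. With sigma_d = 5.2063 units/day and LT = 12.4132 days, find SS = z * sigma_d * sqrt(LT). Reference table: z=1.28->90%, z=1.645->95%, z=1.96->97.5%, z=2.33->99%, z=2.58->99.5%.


From the table, SL = 90% corresponds to z = 1.28
sqrt(LT) = sqrt(12.4132) = 3.5232
SS = 1.28 * 5.2063 * 3.5232 = 23.4791

23.4791 units


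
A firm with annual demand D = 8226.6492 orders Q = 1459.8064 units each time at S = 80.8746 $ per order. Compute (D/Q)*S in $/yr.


Number of orders = D/Q = 5.6354
Cost = 5.6354 * 80.8746 = 455.7638

455.7638 $/yr


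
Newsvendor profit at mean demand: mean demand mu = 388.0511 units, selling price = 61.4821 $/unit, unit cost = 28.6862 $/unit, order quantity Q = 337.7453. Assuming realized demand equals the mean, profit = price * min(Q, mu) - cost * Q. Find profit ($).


Sales at mu = min(337.7453, 388.0511) = 337.7453
Revenue = 61.4821 * 337.7453 = 20765.2903
Total cost = 28.6862 * 337.7453 = 9688.6292
Profit = 20765.2903 - 9688.6292 = 11076.6611

11076.6611 $


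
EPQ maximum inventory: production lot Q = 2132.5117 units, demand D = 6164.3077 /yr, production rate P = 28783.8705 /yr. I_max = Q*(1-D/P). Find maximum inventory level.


D/P = 0.2142
1 - D/P = 0.7858
I_max = 2132.5117 * 0.7858 = 1675.8164

1675.8164 units


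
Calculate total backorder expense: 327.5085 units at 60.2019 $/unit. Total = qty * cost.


Total = 327.5085 * 60.2019 = 19716.6340

19716.6340 $


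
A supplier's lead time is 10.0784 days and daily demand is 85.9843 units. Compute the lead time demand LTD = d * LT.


LTD = 85.9843 * 10.0784 = 866.5842

866.5842 units


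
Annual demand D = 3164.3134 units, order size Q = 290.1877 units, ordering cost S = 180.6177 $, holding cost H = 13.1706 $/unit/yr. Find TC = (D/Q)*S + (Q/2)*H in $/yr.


Ordering cost = D*S/Q = 1969.5218
Holding cost = Q*H/2 = 1910.9731
TC = 1969.5218 + 1910.9731 = 3880.4949

3880.4949 $/yr


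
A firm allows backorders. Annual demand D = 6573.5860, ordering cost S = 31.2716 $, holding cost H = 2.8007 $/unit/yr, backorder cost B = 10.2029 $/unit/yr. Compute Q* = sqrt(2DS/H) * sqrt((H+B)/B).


sqrt(2DS/H) = 383.1404
sqrt((H+B)/B) = 1.1289
Q* = 383.1404 * 1.1289 = 432.5416

432.5416 units


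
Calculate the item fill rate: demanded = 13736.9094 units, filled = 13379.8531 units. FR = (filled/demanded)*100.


FR = 13379.8531 / 13736.9094 * 100 = 97.4008

97.4008%


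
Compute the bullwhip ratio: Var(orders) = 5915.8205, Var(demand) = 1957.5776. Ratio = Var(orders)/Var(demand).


BW = 5915.8205 / 1957.5776 = 3.0220

3.0220


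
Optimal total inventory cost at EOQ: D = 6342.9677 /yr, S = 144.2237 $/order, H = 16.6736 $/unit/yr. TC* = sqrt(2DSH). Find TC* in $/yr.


2*D*S*H = 30506227.6694
TC* = sqrt(30506227.6694) = 5523.2443

5523.2443 $/yr


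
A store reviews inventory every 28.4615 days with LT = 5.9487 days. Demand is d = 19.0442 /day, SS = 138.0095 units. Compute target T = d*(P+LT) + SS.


P + LT = 34.4102
d*(P+LT) = 19.0442 * 34.4102 = 655.3147
T = 655.3147 + 138.0095 = 793.3242

793.3242 units


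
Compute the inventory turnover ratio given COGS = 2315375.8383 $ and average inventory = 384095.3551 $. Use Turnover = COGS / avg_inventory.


Turnover = 2315375.8383 / 384095.3551 = 6.0281

6.0281


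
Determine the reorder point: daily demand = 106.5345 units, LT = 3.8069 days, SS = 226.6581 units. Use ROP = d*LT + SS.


d*LT = 106.5345 * 3.8069 = 405.5662
ROP = 405.5662 + 226.6581 = 632.2243

632.2243 units


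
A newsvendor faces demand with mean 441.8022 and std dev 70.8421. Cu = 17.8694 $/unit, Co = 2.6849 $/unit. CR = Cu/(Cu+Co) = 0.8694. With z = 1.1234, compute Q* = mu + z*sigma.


CR = Cu/(Cu+Co) = 17.8694/(17.8694+2.6849) = 0.8694
z = 1.1234
Q* = 441.8022 + 1.1234 * 70.8421 = 521.3862

521.3862 units


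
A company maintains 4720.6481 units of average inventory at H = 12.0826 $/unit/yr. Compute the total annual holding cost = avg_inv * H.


Cost = 4720.6481 * 12.0826 = 57037.7027

57037.7027 $/yr


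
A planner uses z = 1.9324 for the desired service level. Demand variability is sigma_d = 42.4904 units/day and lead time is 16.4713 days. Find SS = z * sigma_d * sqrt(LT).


sqrt(LT) = sqrt(16.4713) = 4.0585
SS = 1.9324 * 42.4904 * 4.0585 = 333.2359

333.2359 units


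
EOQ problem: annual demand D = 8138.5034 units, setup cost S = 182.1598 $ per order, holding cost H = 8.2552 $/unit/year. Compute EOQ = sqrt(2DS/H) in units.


2*D*S = 2 * 8138.5034 * 182.1598 = 2965016.3033
2*D*S/H = 359169.5299
EOQ = sqrt(359169.5299) = 599.3075

599.3075 units


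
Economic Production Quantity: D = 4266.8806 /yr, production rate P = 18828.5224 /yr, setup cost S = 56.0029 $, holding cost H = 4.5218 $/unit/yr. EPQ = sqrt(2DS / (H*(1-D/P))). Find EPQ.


1 - D/P = 1 - 0.2266 = 0.7734
H*(1-D/P) = 3.4971
2DS = 477915.3751
EPQ = sqrt(136661.3003) = 369.6773

369.6773 units


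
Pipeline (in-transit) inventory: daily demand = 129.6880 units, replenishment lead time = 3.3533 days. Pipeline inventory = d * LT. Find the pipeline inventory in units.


Pipeline = 129.6880 * 3.3533 = 434.8828

434.8828 units


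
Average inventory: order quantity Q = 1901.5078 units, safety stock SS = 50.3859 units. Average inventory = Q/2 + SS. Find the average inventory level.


Q/2 = 950.7539
Avg = 950.7539 + 50.3859 = 1001.1398

1001.1398 units


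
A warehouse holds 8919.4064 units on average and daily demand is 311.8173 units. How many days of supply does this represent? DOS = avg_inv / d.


DOS = 8919.4064 / 311.8173 = 28.6046

28.6046 days


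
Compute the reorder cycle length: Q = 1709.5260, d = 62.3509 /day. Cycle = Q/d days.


Cycle = 1709.5260 / 62.3509 = 27.4178

27.4178 days


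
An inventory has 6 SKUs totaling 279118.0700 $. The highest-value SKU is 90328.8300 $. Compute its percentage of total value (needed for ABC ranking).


Top item = 90328.8300
Total = 279118.0700
Percentage = 90328.8300 / 279118.0700 * 100 = 32.3622

32.3622%


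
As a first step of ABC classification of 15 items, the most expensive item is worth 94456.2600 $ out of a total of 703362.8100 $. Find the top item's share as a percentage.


Top item = 94456.2600
Total = 703362.8100
Percentage = 94456.2600 / 703362.8100 * 100 = 13.4292

13.4292%


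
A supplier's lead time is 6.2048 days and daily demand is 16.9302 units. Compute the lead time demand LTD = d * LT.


LTD = 16.9302 * 6.2048 = 105.0485

105.0485 units


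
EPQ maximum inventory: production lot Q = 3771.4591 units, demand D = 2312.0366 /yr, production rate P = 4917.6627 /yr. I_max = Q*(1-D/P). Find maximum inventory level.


D/P = 0.4701
1 - D/P = 0.5299
I_max = 3771.4591 * 0.5299 = 1998.3095

1998.3095 units


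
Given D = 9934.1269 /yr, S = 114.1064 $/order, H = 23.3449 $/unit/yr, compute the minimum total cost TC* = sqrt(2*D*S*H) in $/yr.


2*D*S*H = 52925104.0906
TC* = sqrt(52925104.0906) = 7274.9642

7274.9642 $/yr


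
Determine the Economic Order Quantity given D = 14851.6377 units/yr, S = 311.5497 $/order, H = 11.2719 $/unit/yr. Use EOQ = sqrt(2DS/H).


2*D*S = 2 * 14851.6377 * 311.5497 = 9254046.5399
2*D*S/H = 820983.7330
EOQ = sqrt(820983.7330) = 906.0815

906.0815 units


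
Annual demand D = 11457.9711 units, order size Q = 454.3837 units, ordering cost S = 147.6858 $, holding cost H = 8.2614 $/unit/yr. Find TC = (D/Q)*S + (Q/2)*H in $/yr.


Ordering cost = D*S/Q = 3724.1204
Holding cost = Q*H/2 = 1876.9227
TC = 3724.1204 + 1876.9227 = 5601.0432

5601.0432 $/yr


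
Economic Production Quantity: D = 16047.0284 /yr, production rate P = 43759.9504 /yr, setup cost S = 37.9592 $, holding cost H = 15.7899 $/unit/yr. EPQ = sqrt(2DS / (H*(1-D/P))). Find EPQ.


1 - D/P = 1 - 0.3667 = 0.6333
H*(1-D/P) = 9.9997
2DS = 1218264.7209
EPQ = sqrt(121830.7141) = 349.0426

349.0426 units


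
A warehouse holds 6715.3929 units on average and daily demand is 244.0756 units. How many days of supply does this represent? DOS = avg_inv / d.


DOS = 6715.3929 / 244.0756 = 27.5136

27.5136 days


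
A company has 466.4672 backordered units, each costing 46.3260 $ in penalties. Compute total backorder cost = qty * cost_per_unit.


Total = 466.4672 * 46.3260 = 21609.5595

21609.5595 $


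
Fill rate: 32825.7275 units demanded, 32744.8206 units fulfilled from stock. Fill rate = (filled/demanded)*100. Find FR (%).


FR = 32744.8206 / 32825.7275 * 100 = 99.7535

99.7535%


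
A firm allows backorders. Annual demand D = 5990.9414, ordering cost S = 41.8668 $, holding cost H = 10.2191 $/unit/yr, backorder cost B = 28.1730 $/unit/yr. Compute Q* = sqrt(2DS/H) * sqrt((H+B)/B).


sqrt(2DS/H) = 221.5599
sqrt((H+B)/B) = 1.1674
Q* = 221.5599 * 1.1674 = 258.6399

258.6399 units


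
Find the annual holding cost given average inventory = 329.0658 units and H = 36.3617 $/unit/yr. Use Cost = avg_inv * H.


Cost = 329.0658 * 36.3617 = 11965.3919

11965.3919 $/yr


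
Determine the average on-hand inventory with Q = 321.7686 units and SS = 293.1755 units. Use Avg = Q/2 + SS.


Q/2 = 160.8843
Avg = 160.8843 + 293.1755 = 454.0598

454.0598 units


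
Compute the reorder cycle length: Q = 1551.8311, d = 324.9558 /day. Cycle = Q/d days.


Cycle = 1551.8311 / 324.9558 = 4.7755

4.7755 days


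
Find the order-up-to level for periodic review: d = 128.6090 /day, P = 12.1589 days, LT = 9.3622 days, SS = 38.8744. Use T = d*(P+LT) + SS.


P + LT = 21.5211
d*(P+LT) = 128.6090 * 21.5211 = 2767.8071
T = 2767.8071 + 38.8744 = 2806.6815

2806.6815 units


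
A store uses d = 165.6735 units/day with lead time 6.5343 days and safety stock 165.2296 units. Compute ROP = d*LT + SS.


d*LT = 165.6735 * 6.5343 = 1082.5604
ROP = 1082.5604 + 165.2296 = 1247.7900

1247.7900 units


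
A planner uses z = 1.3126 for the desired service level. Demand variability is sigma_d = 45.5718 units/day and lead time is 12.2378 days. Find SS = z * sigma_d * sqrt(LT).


sqrt(LT) = sqrt(12.2378) = 3.4983
SS = 1.3126 * 45.5718 * 3.4983 = 209.2571

209.2571 units


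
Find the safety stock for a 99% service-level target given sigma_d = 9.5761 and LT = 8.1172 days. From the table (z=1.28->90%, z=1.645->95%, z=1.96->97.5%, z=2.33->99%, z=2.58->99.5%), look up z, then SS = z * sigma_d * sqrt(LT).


From the table, SL = 99% corresponds to z = 2.33
sqrt(LT) = sqrt(8.1172) = 2.8491
SS = 2.33 * 9.5761 * 2.8491 = 63.5693

63.5693 units


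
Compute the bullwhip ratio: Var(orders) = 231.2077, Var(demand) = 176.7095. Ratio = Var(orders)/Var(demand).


BW = 231.2077 / 176.7095 = 1.3084

1.3084


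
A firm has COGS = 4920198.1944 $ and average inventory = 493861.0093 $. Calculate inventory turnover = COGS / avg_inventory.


Turnover = 4920198.1944 / 493861.0093 = 9.9627

9.9627


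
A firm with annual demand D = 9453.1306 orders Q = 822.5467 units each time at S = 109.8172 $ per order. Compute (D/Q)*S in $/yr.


Number of orders = D/Q = 11.4925
Cost = 11.4925 * 109.8172 = 1262.0759

1262.0759 $/yr


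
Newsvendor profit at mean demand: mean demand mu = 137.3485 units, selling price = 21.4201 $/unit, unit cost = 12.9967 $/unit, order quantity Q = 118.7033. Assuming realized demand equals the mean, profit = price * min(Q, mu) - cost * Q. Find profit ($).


Sales at mu = min(118.7033, 137.3485) = 118.7033
Revenue = 21.4201 * 118.7033 = 2542.6366
Total cost = 12.9967 * 118.7033 = 1542.7512
Profit = 2542.6366 - 1542.7512 = 999.8854

999.8854 $


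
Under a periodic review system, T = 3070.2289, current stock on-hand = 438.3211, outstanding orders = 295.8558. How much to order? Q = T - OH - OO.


Inventory position = OH + OO = 438.3211 + 295.8558 = 734.1769
Q = 3070.2289 - 734.1769 = 2336.0520

2336.0520 units


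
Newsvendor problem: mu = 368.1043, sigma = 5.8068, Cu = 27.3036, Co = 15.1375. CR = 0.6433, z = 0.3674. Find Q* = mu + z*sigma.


CR = Cu/(Cu+Co) = 27.3036/(27.3036+15.1375) = 0.6433
z = 0.3674
Q* = 368.1043 + 0.3674 * 5.8068 = 370.2377

370.2377 units


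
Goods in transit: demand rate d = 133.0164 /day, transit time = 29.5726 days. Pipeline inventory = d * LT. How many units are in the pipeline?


Pipeline = 133.0164 * 29.5726 = 3933.6408

3933.6408 units


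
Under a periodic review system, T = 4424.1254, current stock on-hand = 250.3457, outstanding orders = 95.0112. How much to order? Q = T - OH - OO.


Inventory position = OH + OO = 250.3457 + 95.0112 = 345.3569
Q = 4424.1254 - 345.3569 = 4078.7685

4078.7685 units


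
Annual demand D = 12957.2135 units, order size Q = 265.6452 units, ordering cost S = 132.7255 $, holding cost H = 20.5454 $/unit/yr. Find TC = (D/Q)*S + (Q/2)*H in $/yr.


Ordering cost = D*S/Q = 6473.8706
Holding cost = Q*H/2 = 2728.8934
TC = 6473.8706 + 2728.8934 = 9202.7640

9202.7640 $/yr


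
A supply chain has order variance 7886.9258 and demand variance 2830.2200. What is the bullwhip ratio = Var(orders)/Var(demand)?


BW = 7886.9258 / 2830.2200 = 2.7867

2.7867


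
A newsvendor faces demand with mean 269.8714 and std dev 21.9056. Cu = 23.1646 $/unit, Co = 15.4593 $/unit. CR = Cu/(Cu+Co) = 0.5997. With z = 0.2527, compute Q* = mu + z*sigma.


CR = Cu/(Cu+Co) = 23.1646/(23.1646+15.4593) = 0.5997
z = 0.2527
Q* = 269.8714 + 0.2527 * 21.9056 = 275.4069

275.4069 units


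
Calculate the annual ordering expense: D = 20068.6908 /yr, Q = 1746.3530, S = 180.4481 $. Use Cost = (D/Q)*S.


Number of orders = D/Q = 11.4918
Cost = 11.4918 * 180.4481 = 2073.6685

2073.6685 $/yr


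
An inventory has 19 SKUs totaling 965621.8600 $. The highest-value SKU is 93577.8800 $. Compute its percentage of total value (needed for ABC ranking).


Top item = 93577.8800
Total = 965621.8600
Percentage = 93577.8800 / 965621.8600 * 100 = 9.6909

9.6909%


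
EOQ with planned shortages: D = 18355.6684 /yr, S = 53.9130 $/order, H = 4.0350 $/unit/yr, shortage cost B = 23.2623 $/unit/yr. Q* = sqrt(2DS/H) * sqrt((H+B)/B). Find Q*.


sqrt(2DS/H) = 700.3660
sqrt((H+B)/B) = 1.0833
Q* = 700.3660 * 1.0833 = 758.6799

758.6799 units


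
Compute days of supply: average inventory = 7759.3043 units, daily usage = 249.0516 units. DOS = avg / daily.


DOS = 7759.3043 / 249.0516 = 31.1554

31.1554 days


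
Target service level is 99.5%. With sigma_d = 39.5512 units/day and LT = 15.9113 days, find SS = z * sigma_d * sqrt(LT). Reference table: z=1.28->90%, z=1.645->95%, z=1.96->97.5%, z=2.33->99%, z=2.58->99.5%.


From the table, SL = 99.5% corresponds to z = 2.58
sqrt(LT) = sqrt(15.9113) = 3.9889
SS = 2.58 * 39.5512 * 3.9889 = 407.0354

407.0354 units


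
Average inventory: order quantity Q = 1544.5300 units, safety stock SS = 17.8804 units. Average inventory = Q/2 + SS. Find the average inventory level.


Q/2 = 772.2650
Avg = 772.2650 + 17.8804 = 790.1454

790.1454 units


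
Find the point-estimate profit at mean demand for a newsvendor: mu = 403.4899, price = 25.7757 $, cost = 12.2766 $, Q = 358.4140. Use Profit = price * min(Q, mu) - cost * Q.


Sales at mu = min(358.4140, 403.4899) = 358.4140
Revenue = 25.7757 * 358.4140 = 9238.3717
Total cost = 12.2766 * 358.4140 = 4400.1053
Profit = 9238.3717 - 4400.1053 = 4838.2664

4838.2664 $


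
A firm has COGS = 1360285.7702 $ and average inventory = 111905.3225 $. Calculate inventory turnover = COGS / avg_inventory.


Turnover = 1360285.7702 / 111905.3225 = 12.1557

12.1557


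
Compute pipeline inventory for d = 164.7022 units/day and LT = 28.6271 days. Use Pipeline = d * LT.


Pipeline = 164.7022 * 28.6271 = 4714.9463

4714.9463 units


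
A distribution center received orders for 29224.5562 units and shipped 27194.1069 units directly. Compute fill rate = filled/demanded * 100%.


FR = 27194.1069 / 29224.5562 * 100 = 93.0522

93.0522%


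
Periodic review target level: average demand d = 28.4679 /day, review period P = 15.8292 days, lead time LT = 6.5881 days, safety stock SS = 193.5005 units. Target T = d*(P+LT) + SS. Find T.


P + LT = 22.4173
d*(P+LT) = 28.4679 * 22.4173 = 638.1735
T = 638.1735 + 193.5005 = 831.6740

831.6740 units


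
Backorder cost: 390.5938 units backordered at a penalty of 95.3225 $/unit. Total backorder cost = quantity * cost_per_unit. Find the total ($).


Total = 390.5938 * 95.3225 = 37232.3775

37232.3775 $


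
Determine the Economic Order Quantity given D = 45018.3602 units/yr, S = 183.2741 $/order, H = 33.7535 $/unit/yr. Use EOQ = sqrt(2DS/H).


2*D*S = 2 * 45018.3602 * 183.2741 = 16501398.8983
2*D*S/H = 488879.6391
EOQ = sqrt(488879.6391) = 699.1993

699.1993 units


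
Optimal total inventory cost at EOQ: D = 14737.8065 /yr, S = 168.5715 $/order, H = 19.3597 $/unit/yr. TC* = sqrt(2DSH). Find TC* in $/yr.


2*D*S*H = 96193476.4021
TC* = sqrt(96193476.4021) = 9807.8273

9807.8273 $/yr
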